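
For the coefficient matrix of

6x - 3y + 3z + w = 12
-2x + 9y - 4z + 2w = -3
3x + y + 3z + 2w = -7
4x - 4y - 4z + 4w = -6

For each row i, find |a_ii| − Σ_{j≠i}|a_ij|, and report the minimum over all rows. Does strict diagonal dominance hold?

row 1: |6| − (3+3+1) = -1
row 2: |9| − (2+4+2) = 1
row 3: |3| − (3+1+2) = -3
row 4: |4| − (4+4+4) = -8
minimum over rows = -8 → not strictly diagonally dominant

-8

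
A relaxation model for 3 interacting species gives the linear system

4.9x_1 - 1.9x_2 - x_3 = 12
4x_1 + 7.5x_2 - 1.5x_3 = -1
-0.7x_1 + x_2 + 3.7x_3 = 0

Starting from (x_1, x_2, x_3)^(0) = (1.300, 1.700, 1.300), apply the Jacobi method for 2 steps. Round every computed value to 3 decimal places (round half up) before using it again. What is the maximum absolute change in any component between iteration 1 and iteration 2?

Iteration 1:
  x_1 = (12 - (-1.9)·1.700 - (-1)·1.300) / (4.9) = 3.373
  x_2 = (-1 - (4)·1.300 - (-1.5)·1.300) / (7.5) = -0.567
  x_3 = (0 - (-0.7)·1.300 - (1)·1.700) / (3.7) = -0.214
Iteration 2:
  x_1 = (12 - (-1.9)·-0.567 - (-1)·-0.214) / (4.9) = 2.185
  x_2 = (-1 - (4)·3.373 - (-1.5)·-0.214) / (7.5) = -1.975
  x_3 = (0 - (-0.7)·3.373 - (1)·-0.567) / (3.7) = 0.791
Change: (-1.188, -1.408, 1.005) → max |·| = 1.408

1.408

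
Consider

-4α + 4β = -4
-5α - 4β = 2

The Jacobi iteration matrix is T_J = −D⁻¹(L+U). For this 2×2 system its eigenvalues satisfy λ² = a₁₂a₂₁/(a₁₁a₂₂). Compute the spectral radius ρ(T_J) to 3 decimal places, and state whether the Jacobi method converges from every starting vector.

1.118

a₁₂a₂₁/(a₁₁a₂₂) = (4)·(-5) / ((-4)·(-4)) = -1.250000
ρ = √|-1.250000| = √1.250000 = 1.118
ρ > 1, so Jacobi diverges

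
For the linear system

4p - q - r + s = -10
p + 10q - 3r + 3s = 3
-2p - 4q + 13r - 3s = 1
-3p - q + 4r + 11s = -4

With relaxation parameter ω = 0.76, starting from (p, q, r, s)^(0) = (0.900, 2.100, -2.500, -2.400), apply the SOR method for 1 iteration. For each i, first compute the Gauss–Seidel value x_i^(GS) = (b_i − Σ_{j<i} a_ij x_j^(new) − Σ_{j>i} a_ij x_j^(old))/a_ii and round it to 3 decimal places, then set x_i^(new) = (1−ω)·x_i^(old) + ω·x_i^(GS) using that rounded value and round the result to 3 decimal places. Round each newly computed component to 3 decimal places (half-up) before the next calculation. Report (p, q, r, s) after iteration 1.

Iteration 1:
  p: GS value = (-10 - (-1)·2.100 - (-1)·-2.500 - (1)·-2.400) / (4) = -2.000;  p ← (1−ω)·0.900 + ω·-2.000 = -1.304
  q: GS value = (3 - (1)·-1.304 - (-3)·-2.500 - (3)·-2.400) / (10) = 0.400;  q ← (1−ω)·2.100 + ω·0.400 = 0.808
  r: GS value = (1 - (-2)·-1.304 - (-4)·0.808 - (-3)·-2.400) / (13) = -0.429;  r ← (1−ω)·-2.500 + ω·-0.429 = -0.926
  s: GS value = (-4 - (-3)·-1.304 - (-1)·0.808 - (4)·-0.926) / (11) = -0.309;  s ← (1−ω)·-2.400 + ω·-0.309 = -0.811

(-1.304, 0.808, -0.926, -0.811)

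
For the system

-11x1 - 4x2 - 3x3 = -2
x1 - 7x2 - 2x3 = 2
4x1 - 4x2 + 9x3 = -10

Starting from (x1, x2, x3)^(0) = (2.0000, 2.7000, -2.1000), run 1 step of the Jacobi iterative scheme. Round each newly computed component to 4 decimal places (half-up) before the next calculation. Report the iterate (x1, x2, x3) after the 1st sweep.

(-0.2273, 0.6000, -0.8000)

Iteration 1:
  x1 = (-2 - (-4)·2.7000 - (-3)·-2.1000) / (-11) = -0.2273
  x2 = (2 - (1)·2.0000 - (-2)·-2.1000) / (-7) = 0.6000
  x3 = (-10 - (4)·2.0000 - (-4)·2.7000) / (9) = -0.8000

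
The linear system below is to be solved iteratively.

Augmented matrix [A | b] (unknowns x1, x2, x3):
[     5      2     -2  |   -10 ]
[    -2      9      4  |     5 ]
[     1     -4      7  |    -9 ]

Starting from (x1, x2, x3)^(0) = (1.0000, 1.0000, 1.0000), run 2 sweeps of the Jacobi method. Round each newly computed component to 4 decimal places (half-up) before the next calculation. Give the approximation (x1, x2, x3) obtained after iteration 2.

Iteration 1:
  x1 = (-10 - (2)·1.0000 - (-2)·1.0000) / (5) = -2.0000
  x2 = (5 - (-2)·1.0000 - (4)·1.0000) / (9) = 0.3333
  x3 = (-9 - (1)·1.0000 - (-4)·1.0000) / (7) = -0.8571
Iteration 2:
  x1 = (-10 - (2)·0.3333 - (-2)·-0.8571) / (5) = -2.4762
  x2 = (5 - (-2)·-2.0000 - (4)·-0.8571) / (9) = 0.4920
  x3 = (-9 - (1)·-2.0000 - (-4)·0.3333) / (7) = -0.8095

(-2.4762, 0.4920, -0.8095)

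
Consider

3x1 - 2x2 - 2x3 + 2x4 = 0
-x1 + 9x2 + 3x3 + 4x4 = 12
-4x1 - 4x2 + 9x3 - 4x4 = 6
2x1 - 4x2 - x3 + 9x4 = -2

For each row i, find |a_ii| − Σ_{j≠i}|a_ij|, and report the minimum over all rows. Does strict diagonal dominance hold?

row 1: |3| − (2+2+2) = -3
row 2: |9| − (1+3+4) = 1
row 3: |9| − (4+4+4) = -3
row 4: |9| − (2+4+1) = 2
minimum over rows = -3 → not strictly diagonally dominant

-3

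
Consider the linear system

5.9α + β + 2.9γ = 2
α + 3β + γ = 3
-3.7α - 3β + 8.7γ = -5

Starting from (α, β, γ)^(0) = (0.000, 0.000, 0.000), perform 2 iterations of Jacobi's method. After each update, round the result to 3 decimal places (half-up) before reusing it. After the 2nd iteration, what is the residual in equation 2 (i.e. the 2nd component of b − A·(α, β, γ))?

Iteration 1:
  α = (2 - (1)·0.000 - (2.9)·0.000) / (5.9) = 0.339
  β = (3 - (1)·0.000 - (1)·0.000) / (3) = 1.000
  γ = (-5 - (-3.7)·0.000 - (-3)·0.000) / (8.7) = -0.575
Iteration 2:
  α = (2 - (1)·1.000 - (2.9)·-0.575) / (5.9) = 0.452
  β = (3 - (1)·0.339 - (1)·-0.575) / (3) = 1.079
  γ = (-5 - (-3.7)·0.339 - (-3)·1.000) / (8.7) = -0.086
Residual b − A·x = (-1.496, -0.603, 0.658)

-0.603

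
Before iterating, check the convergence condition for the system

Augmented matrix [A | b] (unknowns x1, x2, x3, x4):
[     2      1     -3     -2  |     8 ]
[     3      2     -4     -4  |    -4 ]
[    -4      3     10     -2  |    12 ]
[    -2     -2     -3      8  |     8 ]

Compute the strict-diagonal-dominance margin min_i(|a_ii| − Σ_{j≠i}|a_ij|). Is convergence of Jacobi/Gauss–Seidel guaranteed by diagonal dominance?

-9

row 1: |2| − (1+3+2) = -4
row 2: |2| − (3+4+4) = -9
row 3: |10| − (4+3+2) = 1
row 4: |8| − (2+2+3) = 1
minimum over rows = -9 → not strictly diagonally dominant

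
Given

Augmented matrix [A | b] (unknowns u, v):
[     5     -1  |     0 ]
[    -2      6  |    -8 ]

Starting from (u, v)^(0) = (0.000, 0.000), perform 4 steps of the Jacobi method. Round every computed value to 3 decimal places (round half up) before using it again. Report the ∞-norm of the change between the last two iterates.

0.017

Iteration 1:
  u = (0 - (-1)·0.000) / (5) = 0.000
  v = (-8 - (-2)·0.000) / (6) = -1.333
Iteration 2:
  u = (0 - (-1)·-1.333) / (5) = -0.267
  v = (-8 - (-2)·0.000) / (6) = -1.333
Iteration 3:
  u = (0 - (-1)·-1.333) / (5) = -0.267
  v = (-8 - (-2)·-0.267) / (6) = -1.422
Iteration 4:
  u = (0 - (-1)·-1.422) / (5) = -0.284
  v = (-8 - (-2)·-0.267) / (6) = -1.422
Change: (-0.017, 0.000) → max |·| = 0.017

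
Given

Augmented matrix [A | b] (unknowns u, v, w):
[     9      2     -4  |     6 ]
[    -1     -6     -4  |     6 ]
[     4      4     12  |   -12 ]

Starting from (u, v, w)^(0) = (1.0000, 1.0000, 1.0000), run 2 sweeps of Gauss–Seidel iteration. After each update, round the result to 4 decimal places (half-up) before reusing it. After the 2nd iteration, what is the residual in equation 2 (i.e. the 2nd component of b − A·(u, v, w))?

Iteration 1:
  u = (6 - (2)·1.0000 - (-4)·1.0000) / (9) = 0.8889
  v = (6 - (-1)·0.8889 - (-4)·1.0000) / (-6) = -1.8148
  w = (-12 - (4)·0.8889 - (4)·-1.8148) / (12) = -0.6914
Iteration 2:
  u = (6 - (2)·-1.8148 - (-4)·-0.6914) / (9) = 0.7627
  v = (6 - (-1)·0.7627 - (-4)·-0.6914) / (-6) = -0.6662
  w = (-12 - (4)·0.7627 - (4)·-0.6662) / (12) = -1.0322
Residual b − A·x = (-3.6607, -1.3633, 0.0004)

-1.3633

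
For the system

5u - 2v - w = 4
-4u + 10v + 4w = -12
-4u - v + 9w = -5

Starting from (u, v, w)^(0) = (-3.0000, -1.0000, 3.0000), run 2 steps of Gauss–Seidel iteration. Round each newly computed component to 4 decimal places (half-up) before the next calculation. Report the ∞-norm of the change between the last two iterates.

1.0667

Iteration 1:
  u = (4 - (-2)·-1.0000 - (-1)·3.0000) / (5) = 1.0000
  v = (-12 - (-4)·1.0000 - (4)·3.0000) / (10) = -2.0000
  w = (-5 - (-4)·1.0000 - (-1)·-2.0000) / (9) = -0.3333
Iteration 2:
  u = (4 - (-2)·-2.0000 - (-1)·-0.3333) / (5) = -0.0667
  v = (-12 - (-4)·-0.0667 - (4)·-0.3333) / (10) = -1.0934
  w = (-5 - (-4)·-0.0667 - (-1)·-1.0934) / (9) = -0.7067
Change: (-1.0667, 0.9066, -0.3734) → max |·| = 1.0667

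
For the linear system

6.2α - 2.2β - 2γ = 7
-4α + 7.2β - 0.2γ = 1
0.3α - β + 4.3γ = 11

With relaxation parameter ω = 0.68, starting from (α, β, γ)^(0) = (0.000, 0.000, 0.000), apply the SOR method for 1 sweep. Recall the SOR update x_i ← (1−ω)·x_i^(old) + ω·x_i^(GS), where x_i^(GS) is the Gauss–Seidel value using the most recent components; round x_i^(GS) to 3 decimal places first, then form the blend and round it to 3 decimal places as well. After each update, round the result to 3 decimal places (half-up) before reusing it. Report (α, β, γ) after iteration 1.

Iteration 1:
  α: GS value = (7 - (-2.2)·0.000 - (-2)·0.000) / (6.2) = 1.129;  α ← (1−ω)·0.000 + ω·1.129 = 0.768
  β: GS value = (1 - (-4)·0.768 - (-0.2)·0.000) / (7.2) = 0.566;  β ← (1−ω)·0.000 + ω·0.566 = 0.385
  γ: GS value = (11 - (0.3)·0.768 - (-1)·0.385) / (4.3) = 2.594;  γ ← (1−ω)·0.000 + ω·2.594 = 1.764

(0.768, 0.385, 1.764)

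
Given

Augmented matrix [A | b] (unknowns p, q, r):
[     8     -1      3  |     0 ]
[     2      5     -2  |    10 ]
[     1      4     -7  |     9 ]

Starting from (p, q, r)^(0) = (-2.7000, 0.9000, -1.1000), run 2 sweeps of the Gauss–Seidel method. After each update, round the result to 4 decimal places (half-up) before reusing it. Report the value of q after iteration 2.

1.6909

Iteration 1:
  p = (0 - (-1)·0.9000 - (3)·-1.1000) / (8) = 0.5250
  q = (10 - (2)·0.5250 - (-2)·-1.1000) / (5) = 1.3500
  r = (9 - (1)·0.5250 - (4)·1.3500) / (-7) = -0.4393
Iteration 2:
  p = (0 - (-1)·1.3500 - (3)·-0.4393) / (8) = 0.3335
  q = (10 - (2)·0.3335 - (-2)·-0.4393) / (5) = 1.6909
  r = (9 - (1)·0.3335 - (4)·1.6909) / (-7) = -0.2718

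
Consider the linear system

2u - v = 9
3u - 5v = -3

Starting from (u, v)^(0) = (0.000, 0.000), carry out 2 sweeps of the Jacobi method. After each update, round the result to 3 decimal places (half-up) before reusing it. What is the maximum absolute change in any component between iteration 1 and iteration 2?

2.700

Iteration 1:
  u = (9 - (-1)·0.000) / (2) = 4.500
  v = (-3 - (3)·0.000) / (-5) = 0.600
Iteration 2:
  u = (9 - (-1)·0.600) / (2) = 4.800
  v = (-3 - (3)·4.500) / (-5) = 3.300
Change: (0.300, 2.700) → max |·| = 2.700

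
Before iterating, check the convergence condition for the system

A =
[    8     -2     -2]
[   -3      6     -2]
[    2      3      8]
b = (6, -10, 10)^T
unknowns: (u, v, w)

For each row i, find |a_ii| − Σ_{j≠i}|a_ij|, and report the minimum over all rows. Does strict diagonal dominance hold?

row 1: |8| − (2+2) = 4
row 2: |6| − (3+2) = 1
row 3: |8| − (2+3) = 3
minimum over rows = 1 → strictly diagonally dominant (convergence guaranteed)

1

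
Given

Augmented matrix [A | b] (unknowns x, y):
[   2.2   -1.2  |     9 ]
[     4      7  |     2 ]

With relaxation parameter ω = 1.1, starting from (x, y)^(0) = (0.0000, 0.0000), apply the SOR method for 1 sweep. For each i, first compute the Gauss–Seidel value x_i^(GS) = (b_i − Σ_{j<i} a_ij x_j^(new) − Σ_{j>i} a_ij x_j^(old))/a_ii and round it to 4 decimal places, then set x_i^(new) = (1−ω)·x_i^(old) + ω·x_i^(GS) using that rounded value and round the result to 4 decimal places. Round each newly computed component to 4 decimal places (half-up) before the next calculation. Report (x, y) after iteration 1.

Iteration 1:
  x: GS value = (9 - (-1.2)·0.0000) / (2.2) = 4.0909;  x ← (1−ω)·0.0000 + ω·4.0909 = 4.5000
  y: GS value = (2 - (4)·4.5000) / (7) = -2.2857;  y ← (1−ω)·0.0000 + ω·-2.2857 = -2.5143

(4.5000, -2.5143)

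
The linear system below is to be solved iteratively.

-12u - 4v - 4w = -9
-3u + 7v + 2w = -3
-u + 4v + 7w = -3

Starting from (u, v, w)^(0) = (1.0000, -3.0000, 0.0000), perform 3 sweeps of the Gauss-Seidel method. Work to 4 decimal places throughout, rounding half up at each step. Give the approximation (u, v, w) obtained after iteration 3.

(0.8562, 0.0300, -0.3234)

Iteration 1:
  u = (-9 - (-4)·-3.0000 - (-4)·0.0000) / (-12) = 1.7500
  v = (-3 - (-3)·1.7500 - (2)·0.0000) / (7) = 0.3214
  w = (-3 - (-1)·1.7500 - (4)·0.3214) / (7) = -0.3622
Iteration 2:
  u = (-9 - (-4)·0.3214 - (-4)·-0.3622) / (-12) = 0.7636
  v = (-3 - (-3)·0.7636 - (2)·-0.3622) / (7) = 0.0022
  w = (-3 - (-1)·0.7636 - (4)·0.0022) / (7) = -0.3207
Iteration 3:
  u = (-9 - (-4)·0.0022 - (-4)·-0.3207) / (-12) = 0.8562
  v = (-3 - (-3)·0.8562 - (2)·-0.3207) / (7) = 0.0300
  w = (-3 - (-1)·0.8562 - (4)·0.0300) / (7) = -0.3234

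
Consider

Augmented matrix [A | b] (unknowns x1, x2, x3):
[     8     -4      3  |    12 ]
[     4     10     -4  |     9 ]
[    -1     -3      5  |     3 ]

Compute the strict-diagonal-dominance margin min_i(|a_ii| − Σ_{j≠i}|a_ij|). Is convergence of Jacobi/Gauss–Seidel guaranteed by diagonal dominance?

row 1: |8| − (4+3) = 1
row 2: |10| − (4+4) = 2
row 3: |5| − (1+3) = 1
minimum over rows = 1 → strictly diagonally dominant (convergence guaranteed)

1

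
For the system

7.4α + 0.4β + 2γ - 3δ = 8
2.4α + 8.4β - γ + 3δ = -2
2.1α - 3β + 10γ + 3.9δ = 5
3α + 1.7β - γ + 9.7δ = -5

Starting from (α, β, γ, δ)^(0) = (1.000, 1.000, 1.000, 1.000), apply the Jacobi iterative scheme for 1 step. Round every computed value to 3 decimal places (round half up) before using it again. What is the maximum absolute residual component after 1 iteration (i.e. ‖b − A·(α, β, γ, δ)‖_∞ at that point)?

Iteration 1:
  α = (8 - (0.4)·1.000 - (2)·1.000 - (-3)·1.000) / (7.4) = 1.162
  β = (-2 - (2.4)·1.000 - (-1)·1.000 - (3)·1.000) / (8.4) = -0.762
  γ = (5 - (2.1)·1.000 - (-3)·1.000 - (3.9)·1.000) / (10) = 0.200
  δ = (-5 - (3)·1.000 - (1.7)·1.000 - (-1)·1.000) / (9.7) = -0.897
Residual b − A·x = (-3.385, 4.503, 1.772, 1.710); ∞-norm = 4.503

4.503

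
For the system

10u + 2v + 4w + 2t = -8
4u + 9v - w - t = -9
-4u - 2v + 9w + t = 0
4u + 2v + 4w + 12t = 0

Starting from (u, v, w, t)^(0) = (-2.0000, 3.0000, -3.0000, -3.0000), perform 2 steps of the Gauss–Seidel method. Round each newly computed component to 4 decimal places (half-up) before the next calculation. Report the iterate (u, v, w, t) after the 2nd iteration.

Iteration 1:
  u = (-8 - (2)·3.0000 - (4)·-3.0000 - (2)·-3.0000) / (10) = 0.4000
  v = (-9 - (4)·0.4000 - (-1)·-3.0000 - (-1)·-3.0000) / (9) = -1.8444
  w = (0 - (-4)·0.4000 - (-2)·-1.8444 - (1)·-3.0000) / (9) = 0.1012
  t = (0 - (4)·0.4000 - (2)·-1.8444 - (4)·0.1012) / (12) = 0.1403
Iteration 2:
  u = (-8 - (2)·-1.8444 - (4)·0.1012 - (2)·0.1403) / (10) = -0.4997
  v = (-9 - (4)·-0.4997 - (-1)·0.1012 - (-1)·0.1403) / (9) = -0.7511
  w = (0 - (-4)·-0.4997 - (-2)·-0.7511 - (1)·0.1403) / (9) = -0.4046
  t = (0 - (4)·-0.4997 - (2)·-0.7511 - (4)·-0.4046) / (12) = 0.4266

(-0.4997, -0.7511, -0.4046, 0.4266)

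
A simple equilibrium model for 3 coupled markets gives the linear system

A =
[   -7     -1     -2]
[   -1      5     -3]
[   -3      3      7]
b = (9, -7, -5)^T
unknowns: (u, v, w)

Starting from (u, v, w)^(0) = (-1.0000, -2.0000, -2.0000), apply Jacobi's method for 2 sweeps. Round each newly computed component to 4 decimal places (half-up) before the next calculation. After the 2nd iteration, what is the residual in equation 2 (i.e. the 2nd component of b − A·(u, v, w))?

Iteration 1:
  u = (9 - (-1)·-2.0000 - (-2)·-2.0000) / (-7) = -0.4286
  v = (-7 - (-1)·-1.0000 - (-3)·-2.0000) / (5) = -2.8000
  w = (-5 - (-3)·-1.0000 - (3)·-2.0000) / (7) = -0.2857
Iteration 2:
  u = (9 - (-1)·-2.8000 - (-2)·-0.2857) / (-7) = -0.8041
  v = (-7 - (-1)·-0.4286 - (-3)·-0.2857) / (5) = -1.6571
  w = (-5 - (-3)·-0.4286 - (3)·-2.8000) / (7) = 0.3020
Residual b − A·x = (2.3182, 1.3874, -4.5550)

1.3874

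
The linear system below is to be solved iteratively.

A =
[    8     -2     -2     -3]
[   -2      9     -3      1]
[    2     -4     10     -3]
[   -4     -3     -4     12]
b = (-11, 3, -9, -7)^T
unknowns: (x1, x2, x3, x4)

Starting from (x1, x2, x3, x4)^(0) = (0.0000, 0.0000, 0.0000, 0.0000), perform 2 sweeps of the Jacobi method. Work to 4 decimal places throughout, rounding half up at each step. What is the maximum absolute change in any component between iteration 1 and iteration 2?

0.6750

Iteration 1:
  x1 = (-11 - (-2)·0.0000 - (-2)·0.0000 - (-3)·0.0000) / (8) = -1.3750
  x2 = (3 - (-2)·0.0000 - (-3)·0.0000 - (1)·0.0000) / (9) = 0.3333
  x3 = (-9 - (2)·0.0000 - (-4)·0.0000 - (-3)·0.0000) / (10) = -0.9000
  x4 = (-7 - (-4)·0.0000 - (-3)·0.0000 - (-4)·0.0000) / (12) = -0.5833
Iteration 2:
  x1 = (-11 - (-2)·0.3333 - (-2)·-0.9000 - (-3)·-0.5833) / (8) = -1.7354
  x2 = (3 - (-2)·-1.3750 - (-3)·-0.9000 - (1)·-0.5833) / (9) = -0.2074
  x3 = (-9 - (2)·-1.3750 - (-4)·0.3333 - (-3)·-0.5833) / (10) = -0.6667
  x4 = (-7 - (-4)·-1.3750 - (-3)·0.3333 - (-4)·-0.9000) / (12) = -1.2583
Change: (-0.3604, -0.5407, 0.2333, -0.6750) → max |·| = 0.6750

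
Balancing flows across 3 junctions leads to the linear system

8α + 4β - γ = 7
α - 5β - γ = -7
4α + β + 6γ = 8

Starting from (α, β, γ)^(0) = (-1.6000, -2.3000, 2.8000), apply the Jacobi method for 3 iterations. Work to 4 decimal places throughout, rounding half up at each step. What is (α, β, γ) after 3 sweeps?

Iteration 1:
  α = (7 - (4)·-2.3000 - (-1)·2.8000) / (8) = 2.3750
  β = (-7 - (1)·-1.6000 - (-1)·2.8000) / (-5) = 0.5200
  γ = (8 - (4)·-1.6000 - (1)·-2.3000) / (6) = 2.7833
Iteration 2:
  α = (7 - (4)·0.5200 - (-1)·2.7833) / (8) = 0.9629
  β = (-7 - (1)·2.3750 - (-1)·2.7833) / (-5) = 1.3183
  γ = (8 - (4)·2.3750 - (1)·0.5200) / (6) = -0.3367
Iteration 3:
  α = (7 - (4)·1.3183 - (-1)·-0.3367) / (8) = 0.1738
  β = (-7 - (1)·0.9629 - (-1)·-0.3367) / (-5) = 1.6599
  γ = (8 - (4)·0.9629 - (1)·1.3183) / (6) = 0.4717

(0.1738, 1.6599, 0.4717)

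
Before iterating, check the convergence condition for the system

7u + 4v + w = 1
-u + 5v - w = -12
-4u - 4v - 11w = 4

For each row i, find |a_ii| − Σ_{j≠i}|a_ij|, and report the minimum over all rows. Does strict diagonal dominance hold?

2

row 1: |7| − (4+1) = 2
row 2: |5| − (1+1) = 3
row 3: |-11| − (4+4) = 3
minimum over rows = 2 → strictly diagonally dominant (convergence guaranteed)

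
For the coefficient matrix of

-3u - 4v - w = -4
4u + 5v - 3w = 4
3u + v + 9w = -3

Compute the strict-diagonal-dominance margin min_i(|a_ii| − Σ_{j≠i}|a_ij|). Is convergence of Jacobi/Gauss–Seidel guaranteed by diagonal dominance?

-2

row 1: |-3| − (4+1) = -2
row 2: |5| − (4+3) = -2
row 3: |9| − (3+1) = 5
minimum over rows = -2 → not strictly diagonally dominant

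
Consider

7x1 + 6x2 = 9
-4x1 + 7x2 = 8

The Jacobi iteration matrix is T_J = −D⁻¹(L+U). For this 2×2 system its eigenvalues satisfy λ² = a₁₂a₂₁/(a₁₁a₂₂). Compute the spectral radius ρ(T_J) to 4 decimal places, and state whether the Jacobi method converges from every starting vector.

0.6999

a₁₂a₂₁/(a₁₁a₂₂) = (6)·(-4) / ((7)·(7)) = -0.489796
ρ = √|-0.489796| = √0.489796 = 0.6999
ρ < 1, so Jacobi converges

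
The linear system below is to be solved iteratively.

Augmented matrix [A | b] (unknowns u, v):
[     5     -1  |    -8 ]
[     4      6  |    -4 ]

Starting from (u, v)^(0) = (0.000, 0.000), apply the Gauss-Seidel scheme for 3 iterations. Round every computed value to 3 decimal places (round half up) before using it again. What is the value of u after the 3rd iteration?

-1.531

Iteration 1:
  u = (-8 - (-1)·0.000) / (5) = -1.600
  v = (-4 - (4)·-1.600) / (6) = 0.400
Iteration 2:
  u = (-8 - (-1)·0.400) / (5) = -1.520
  v = (-4 - (4)·-1.520) / (6) = 0.347
Iteration 3:
  u = (-8 - (-1)·0.347) / (5) = -1.531
  v = (-4 - (4)·-1.531) / (6) = 0.354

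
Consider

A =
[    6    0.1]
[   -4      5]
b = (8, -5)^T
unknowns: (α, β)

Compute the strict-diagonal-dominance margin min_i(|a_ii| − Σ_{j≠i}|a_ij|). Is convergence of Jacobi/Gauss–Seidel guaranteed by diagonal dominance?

row 1: |6| − (0.1) = 5.9
row 2: |5| − (4) = 1
minimum over rows = 1 → strictly diagonally dominant (convergence guaranteed)

1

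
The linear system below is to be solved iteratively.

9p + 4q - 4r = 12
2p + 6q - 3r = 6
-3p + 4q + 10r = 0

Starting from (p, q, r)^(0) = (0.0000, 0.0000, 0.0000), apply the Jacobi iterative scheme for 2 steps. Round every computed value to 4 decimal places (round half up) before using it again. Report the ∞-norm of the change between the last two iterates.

0.4444

Iteration 1:
  p = (12 - (4)·0.0000 - (-4)·0.0000) / (9) = 1.3333
  q = (6 - (2)·0.0000 - (-3)·0.0000) / (6) = 1.0000
  r = (0 - (-3)·0.0000 - (4)·0.0000) / (10) = 0.0000
Iteration 2:
  p = (12 - (4)·1.0000 - (-4)·0.0000) / (9) = 0.8889
  q = (6 - (2)·1.3333 - (-3)·0.0000) / (6) = 0.5556
  r = (0 - (-3)·1.3333 - (4)·1.0000) / (10) = 0.0000
Change: (-0.4444, -0.4444, 0.0000) → max |·| = 0.4444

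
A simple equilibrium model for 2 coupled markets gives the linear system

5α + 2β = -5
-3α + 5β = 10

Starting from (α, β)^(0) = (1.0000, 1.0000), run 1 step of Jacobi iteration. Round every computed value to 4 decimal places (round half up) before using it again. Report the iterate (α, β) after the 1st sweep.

(-1.4000, 2.6000)

Iteration 1:
  α = (-5 - (2)·1.0000) / (5) = -1.4000
  β = (10 - (-3)·1.0000) / (5) = 2.6000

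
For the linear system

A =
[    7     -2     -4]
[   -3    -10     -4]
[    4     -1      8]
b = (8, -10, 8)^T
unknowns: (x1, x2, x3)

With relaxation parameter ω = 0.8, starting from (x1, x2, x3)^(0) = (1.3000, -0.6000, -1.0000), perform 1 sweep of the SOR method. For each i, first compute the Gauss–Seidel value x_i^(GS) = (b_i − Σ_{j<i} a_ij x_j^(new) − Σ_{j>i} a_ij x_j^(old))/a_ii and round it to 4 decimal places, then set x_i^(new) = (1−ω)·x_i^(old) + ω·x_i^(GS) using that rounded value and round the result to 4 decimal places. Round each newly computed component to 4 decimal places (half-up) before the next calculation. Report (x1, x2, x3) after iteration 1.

(0.5800, 0.8608, 0.4541)

Iteration 1:
  x1: GS value = (8 - (-2)·-0.6000 - (-4)·-1.0000) / (7) = 0.4000;  x1 ← (1−ω)·1.3000 + ω·0.4000 = 0.5800
  x2: GS value = (-10 - (-3)·0.5800 - (-4)·-1.0000) / (-10) = 1.2260;  x2 ← (1−ω)·-0.6000 + ω·1.2260 = 0.8608
  x3: GS value = (8 - (4)·0.5800 - (-1)·0.8608) / (8) = 0.8176;  x3 ← (1−ω)·-1.0000 + ω·0.8176 = 0.4541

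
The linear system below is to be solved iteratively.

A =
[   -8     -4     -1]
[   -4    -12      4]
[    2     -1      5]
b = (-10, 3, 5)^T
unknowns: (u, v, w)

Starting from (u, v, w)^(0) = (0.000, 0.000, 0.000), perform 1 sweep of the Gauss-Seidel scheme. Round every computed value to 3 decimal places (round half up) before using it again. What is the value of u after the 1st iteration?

1.250

Iteration 1:
  u = (-10 - (-4)·0.000 - (-1)·0.000) / (-8) = 1.250
  v = (3 - (-4)·1.250 - (4)·0.000) / (-12) = -0.667
  w = (5 - (2)·1.250 - (-1)·-0.667) / (5) = 0.367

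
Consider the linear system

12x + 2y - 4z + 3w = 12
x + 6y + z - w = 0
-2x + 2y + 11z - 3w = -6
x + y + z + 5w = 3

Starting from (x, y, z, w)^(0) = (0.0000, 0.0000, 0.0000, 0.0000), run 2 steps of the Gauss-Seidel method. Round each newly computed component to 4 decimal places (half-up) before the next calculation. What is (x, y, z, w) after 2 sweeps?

(0.7917, 0.0069, -0.2664, 0.4936)

Iteration 1:
  x = (12 - (2)·0.0000 - (-4)·0.0000 - (3)·0.0000) / (12) = 1.0000
  y = (0 - (1)·1.0000 - (1)·0.0000 - (-1)·0.0000) / (6) = -0.1667
  z = (-6 - (-2)·1.0000 - (2)·-0.1667 - (-3)·0.0000) / (11) = -0.3333
  w = (3 - (1)·1.0000 - (1)·-0.1667 - (1)·-0.3333) / (5) = 0.5000
Iteration 2:
  x = (12 - (2)·-0.1667 - (-4)·-0.3333 - (3)·0.5000) / (12) = 0.7917
  y = (0 - (1)·0.7917 - (1)·-0.3333 - (-1)·0.5000) / (6) = 0.0069
  z = (-6 - (-2)·0.7917 - (2)·0.0069 - (-3)·0.5000) / (11) = -0.2664
  w = (3 - (1)·0.7917 - (1)·0.0069 - (1)·-0.2664) / (5) = 0.4936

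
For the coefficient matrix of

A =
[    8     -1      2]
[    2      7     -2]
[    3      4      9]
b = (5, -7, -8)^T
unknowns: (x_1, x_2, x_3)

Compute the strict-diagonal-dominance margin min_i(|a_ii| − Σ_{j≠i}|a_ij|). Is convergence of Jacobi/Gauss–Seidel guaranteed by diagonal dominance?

row 1: |8| − (1+2) = 5
row 2: |7| − (2+2) = 3
row 3: |9| − (3+4) = 2
minimum over rows = 2 → strictly diagonally dominant (convergence guaranteed)

2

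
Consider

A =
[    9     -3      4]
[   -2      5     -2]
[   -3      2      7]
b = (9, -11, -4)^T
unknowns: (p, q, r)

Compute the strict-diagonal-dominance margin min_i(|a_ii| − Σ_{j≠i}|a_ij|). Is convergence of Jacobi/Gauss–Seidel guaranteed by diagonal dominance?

row 1: |9| − (3+4) = 2
row 2: |5| − (2+2) = 1
row 3: |7| − (3+2) = 2
minimum over rows = 1 → strictly diagonally dominant (convergence guaranteed)

1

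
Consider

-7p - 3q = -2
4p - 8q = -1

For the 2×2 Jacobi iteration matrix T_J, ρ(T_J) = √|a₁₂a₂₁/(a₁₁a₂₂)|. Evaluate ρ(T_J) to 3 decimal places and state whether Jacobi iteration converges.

a₁₂a₂₁/(a₁₁a₂₂) = (-3)·(4) / ((-7)·(-8)) = -0.214286
ρ = √|-0.214286| = √0.214286 = 0.463
ρ < 1, so Jacobi converges

0.463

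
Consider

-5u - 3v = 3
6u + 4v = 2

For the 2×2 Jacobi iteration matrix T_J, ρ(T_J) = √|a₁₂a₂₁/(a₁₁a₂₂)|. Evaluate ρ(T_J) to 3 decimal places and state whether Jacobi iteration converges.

0.949

a₁₂a₂₁/(a₁₁a₂₂) = (-3)·(6) / ((-5)·(4)) = 0.900000
ρ = √|0.900000| = √0.900000 = 0.949
ρ < 1, so Jacobi converges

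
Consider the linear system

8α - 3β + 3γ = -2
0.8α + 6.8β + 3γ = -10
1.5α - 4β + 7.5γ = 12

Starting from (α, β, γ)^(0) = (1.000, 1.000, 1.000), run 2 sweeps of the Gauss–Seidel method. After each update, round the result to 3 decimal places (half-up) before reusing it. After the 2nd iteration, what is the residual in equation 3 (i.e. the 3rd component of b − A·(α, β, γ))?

Iteration 1:
  α = (-2 - (-3)·1.000 - (3)·1.000) / (8) = -0.250
  β = (-10 - (0.8)·-0.250 - (3)·1.000) / (6.8) = -1.882
  γ = (12 - (1.5)·-0.250 - (-4)·-1.882) / (7.5) = 0.646
Iteration 2:
  α = (-2 - (-3)·-1.882 - (3)·0.646) / (8) = -1.198
  β = (-10 - (0.8)·-1.198 - (3)·0.646) / (6.8) = -1.615
  γ = (12 - (1.5)·-1.198 - (-4)·-1.615) / (7.5) = 0.978
Residual b − A·x = (-0.195, -0.994, 0.002)

0.002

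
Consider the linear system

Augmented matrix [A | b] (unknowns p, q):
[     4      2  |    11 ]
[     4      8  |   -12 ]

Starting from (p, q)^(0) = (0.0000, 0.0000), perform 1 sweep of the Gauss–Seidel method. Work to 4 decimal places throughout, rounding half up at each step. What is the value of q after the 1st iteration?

-2.8750

Iteration 1:
  p = (11 - (2)·0.0000) / (4) = 2.7500
  q = (-12 - (4)·2.7500) / (8) = -2.8750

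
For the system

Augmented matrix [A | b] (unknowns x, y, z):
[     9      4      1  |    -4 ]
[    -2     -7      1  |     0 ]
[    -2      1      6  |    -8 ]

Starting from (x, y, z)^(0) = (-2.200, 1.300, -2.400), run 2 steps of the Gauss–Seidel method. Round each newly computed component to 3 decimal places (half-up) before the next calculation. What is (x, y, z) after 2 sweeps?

(-0.214, -0.162, -1.378)

Iteration 1:
  x = (-4 - (4)·1.300 - (1)·-2.400) / (9) = -0.756
  y = (0 - (-2)·-0.756 - (1)·-2.400) / (-7) = -0.127
  z = (-8 - (-2)·-0.756 - (1)·-0.127) / (6) = -1.564
Iteration 2:
  x = (-4 - (4)·-0.127 - (1)·-1.564) / (9) = -0.214
  y = (0 - (-2)·-0.214 - (1)·-1.564) / (-7) = -0.162
  z = (-8 - (-2)·-0.214 - (1)·-0.162) / (6) = -1.378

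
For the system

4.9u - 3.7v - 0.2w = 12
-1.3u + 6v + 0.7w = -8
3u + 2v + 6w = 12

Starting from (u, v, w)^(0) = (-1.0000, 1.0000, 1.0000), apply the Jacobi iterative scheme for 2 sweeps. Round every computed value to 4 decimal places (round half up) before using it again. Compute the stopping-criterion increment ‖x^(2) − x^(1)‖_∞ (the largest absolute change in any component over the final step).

1.9660

Iteration 1:
  u = (12 - (-3.7)·1.0000 - (-0.2)·1.0000) / (4.9) = 3.2449
  v = (-8 - (-1.3)·-1.0000 - (0.7)·1.0000) / (6) = -1.6667
  w = (12 - (3)·-1.0000 - (2)·1.0000) / (6) = 2.1667
Iteration 2:
  u = (12 - (-3.7)·-1.6667 - (-0.2)·2.1667) / (4.9) = 1.2789
  v = (-8 - (-1.3)·3.2449 - (0.7)·2.1667) / (6) = -0.8831
  w = (12 - (3)·3.2449 - (2)·-1.6667) / (6) = 0.9331
Change: (-1.9660, 0.7836, -1.2336) → max |·| = 1.9660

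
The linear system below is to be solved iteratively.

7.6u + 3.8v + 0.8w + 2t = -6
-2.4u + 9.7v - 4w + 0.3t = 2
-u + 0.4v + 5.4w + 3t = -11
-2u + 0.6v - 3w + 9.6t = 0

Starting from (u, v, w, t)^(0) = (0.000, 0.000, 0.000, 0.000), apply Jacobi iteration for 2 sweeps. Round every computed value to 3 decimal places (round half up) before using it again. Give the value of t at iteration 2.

-0.814

Iteration 1:
  u = (-6 - (3.8)·0.000 - (0.8)·0.000 - (2)·0.000) / (7.6) = -0.789
  v = (2 - (-2.4)·0.000 - (-4)·0.000 - (0.3)·0.000) / (9.7) = 0.206
  w = (-11 - (-1)·0.000 - (0.4)·0.000 - (3)·0.000) / (5.4) = -2.037
  t = (0 - (-2)·0.000 - (0.6)·0.000 - (-3)·0.000) / (9.6) = 0.000
Iteration 2:
  u = (-6 - (3.8)·0.206 - (0.8)·-2.037 - (2)·0.000) / (7.6) = -0.678
  v = (2 - (-2.4)·-0.789 - (-4)·-2.037 - (0.3)·0.000) / (9.7) = -0.829
  w = (-11 - (-1)·-0.789 - (0.4)·0.206 - (3)·0.000) / (5.4) = -2.198
  t = (0 - (-2)·-0.789 - (0.6)·0.206 - (-3)·-2.037) / (9.6) = -0.814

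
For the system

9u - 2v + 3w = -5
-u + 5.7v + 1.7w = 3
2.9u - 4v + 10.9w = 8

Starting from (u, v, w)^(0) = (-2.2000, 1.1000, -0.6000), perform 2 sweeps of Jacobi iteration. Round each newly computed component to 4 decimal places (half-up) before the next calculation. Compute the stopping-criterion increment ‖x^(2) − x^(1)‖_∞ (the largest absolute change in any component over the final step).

0.9478

Iteration 1:
  u = (-5 - (-2)·1.1000 - (3)·-0.6000) / (9) = -0.1111
  v = (3 - (-1)·-2.2000 - (1.7)·-0.6000) / (5.7) = 0.3193
  w = (8 - (2.9)·-2.2000 - (-4)·1.1000) / (10.9) = 1.7229
Iteration 2:
  u = (-5 - (-2)·0.3193 - (3)·1.7229) / (9) = -1.0589
  v = (3 - (-1)·-0.1111 - (1.7)·1.7229) / (5.7) = -0.0070
  w = (8 - (2.9)·-0.1111 - (-4)·0.3193) / (10.9) = 0.8807
Change: (-0.9478, -0.3263, -0.8422) → max |·| = 0.9478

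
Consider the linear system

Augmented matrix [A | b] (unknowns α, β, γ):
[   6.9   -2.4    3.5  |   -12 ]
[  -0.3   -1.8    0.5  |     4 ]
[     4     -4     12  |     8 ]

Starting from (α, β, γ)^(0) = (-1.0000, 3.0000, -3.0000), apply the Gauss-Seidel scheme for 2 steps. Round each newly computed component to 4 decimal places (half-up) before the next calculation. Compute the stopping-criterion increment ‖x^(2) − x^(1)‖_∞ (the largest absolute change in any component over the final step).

3.3345

Iteration 1:
  α = (-12 - (-2.4)·3.0000 - (3.5)·-3.0000) / (6.9) = 0.8261
  β = (4 - (-0.3)·0.8261 - (0.5)·-3.0000) / (-1.8) = -3.1932
  γ = (8 - (4)·0.8261 - (-4)·-3.1932) / (12) = -0.6731
Iteration 2:
  α = (-12 - (-2.4)·-3.1932 - (3.5)·-0.6731) / (6.9) = -2.5084
  β = (4 - (-0.3)·-2.5084 - (0.5)·-0.6731) / (-1.8) = -1.9911
  γ = (8 - (4)·-2.5084 - (-4)·-1.9911) / (12) = 0.8391
Change: (-3.3345, 1.2021, 1.5122) → max |·| = 3.3345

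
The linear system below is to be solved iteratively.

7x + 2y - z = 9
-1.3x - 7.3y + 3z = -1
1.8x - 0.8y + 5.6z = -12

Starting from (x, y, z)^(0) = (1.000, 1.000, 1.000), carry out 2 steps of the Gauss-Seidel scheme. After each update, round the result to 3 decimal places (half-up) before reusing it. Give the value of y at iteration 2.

Iteration 1:
  x = (9 - (2)·1.000 - (-1)·1.000) / (7) = 1.143
  y = (-1 - (-1.3)·1.143 - (3)·1.000) / (-7.3) = 0.344
  z = (-12 - (1.8)·1.143 - (-0.8)·0.344) / (5.6) = -2.461
Iteration 2:
  x = (9 - (2)·0.344 - (-1)·-2.461) / (7) = 0.836
  y = (-1 - (-1.3)·0.836 - (3)·-2.461) / (-7.3) = -1.023
  z = (-12 - (1.8)·0.836 - (-0.8)·-1.023) / (5.6) = -2.558

-1.023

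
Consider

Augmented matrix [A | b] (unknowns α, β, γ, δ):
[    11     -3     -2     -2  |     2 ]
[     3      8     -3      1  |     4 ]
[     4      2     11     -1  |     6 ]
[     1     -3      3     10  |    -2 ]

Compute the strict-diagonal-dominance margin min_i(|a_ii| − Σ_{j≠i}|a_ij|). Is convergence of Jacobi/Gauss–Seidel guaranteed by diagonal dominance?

row 1: |11| − (3+2+2) = 4
row 2: |8| − (3+3+1) = 1
row 3: |11| − (4+2+1) = 4
row 4: |10| − (1+3+3) = 3
minimum over rows = 1 → strictly diagonally dominant (convergence guaranteed)

1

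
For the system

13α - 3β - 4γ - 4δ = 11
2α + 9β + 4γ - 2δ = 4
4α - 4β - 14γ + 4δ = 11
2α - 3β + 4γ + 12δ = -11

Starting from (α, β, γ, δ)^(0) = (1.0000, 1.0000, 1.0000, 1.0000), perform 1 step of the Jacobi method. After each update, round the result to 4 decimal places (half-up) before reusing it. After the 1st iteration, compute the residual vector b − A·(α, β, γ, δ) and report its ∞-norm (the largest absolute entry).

17.6667

Iteration 1:
  α = (11 - (-3)·1.0000 - (-4)·1.0000 - (-4)·1.0000) / (13) = 1.6923
  β = (4 - (2)·1.0000 - (4)·1.0000 - (-2)·1.0000) / (9) = 0.0000
  γ = (11 - (4)·1.0000 - (-4)·1.0000 - (4)·1.0000) / (-14) = -0.5000
  δ = (-11 - (2)·1.0000 - (-3)·1.0000 - (4)·1.0000) / (12) = -1.1667
Residual b − A·x = (-17.6667, 0.2820, 1.8976, 1.6158); ∞-norm = 17.6667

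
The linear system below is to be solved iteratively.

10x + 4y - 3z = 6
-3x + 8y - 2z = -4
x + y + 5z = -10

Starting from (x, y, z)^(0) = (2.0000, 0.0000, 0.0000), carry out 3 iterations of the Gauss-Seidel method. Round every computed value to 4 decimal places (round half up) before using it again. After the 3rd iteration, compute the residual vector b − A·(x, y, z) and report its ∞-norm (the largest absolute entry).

Iteration 1:
  x = (6 - (4)·0.0000 - (-3)·0.0000) / (10) = 0.6000
  y = (-4 - (-3)·0.6000 - (-2)·0.0000) / (8) = -0.2750
  z = (-10 - (1)·0.6000 - (1)·-0.2750) / (5) = -2.0650
Iteration 2:
  x = (6 - (4)·-0.2750 - (-3)·-2.0650) / (10) = 0.0905
  y = (-4 - (-3)·0.0905 - (-2)·-2.0650) / (8) = -0.9823
  z = (-10 - (1)·0.0905 - (1)·-0.9823) / (5) = -1.8216
Iteration 3:
  x = (6 - (4)·-0.9823 - (-3)·-1.8216) / (10) = 0.4464
  y = (-4 - (-3)·0.4464 - (-2)·-1.8216) / (8) = -0.7880
  z = (-10 - (1)·0.4464 - (1)·-0.7880) / (5) = -1.9317
Residual b − A·x = (-1.1071, -0.2202, 0.0001); ∞-norm = 1.1071

1.1071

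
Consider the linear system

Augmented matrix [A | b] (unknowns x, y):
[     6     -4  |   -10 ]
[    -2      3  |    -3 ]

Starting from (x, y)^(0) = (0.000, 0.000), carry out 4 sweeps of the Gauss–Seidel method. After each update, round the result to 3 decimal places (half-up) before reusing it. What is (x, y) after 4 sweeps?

Iteration 1:
  x = (-10 - (-4)·0.000) / (6) = -1.667
  y = (-3 - (-2)·-1.667) / (3) = -2.111
Iteration 2:
  x = (-10 - (-4)·-2.111) / (6) = -3.074
  y = (-3 - (-2)·-3.074) / (3) = -3.049
Iteration 3:
  x = (-10 - (-4)·-3.049) / (6) = -3.699
  y = (-3 - (-2)·-3.699) / (3) = -3.466
Iteration 4:
  x = (-10 - (-4)·-3.466) / (6) = -3.977
  y = (-3 - (-2)·-3.977) / (3) = -3.651

(-3.977, -3.651)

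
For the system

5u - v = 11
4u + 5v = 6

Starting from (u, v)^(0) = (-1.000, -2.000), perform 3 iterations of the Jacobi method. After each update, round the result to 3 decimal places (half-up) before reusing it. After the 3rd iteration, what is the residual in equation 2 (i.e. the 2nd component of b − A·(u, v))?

1.792

Iteration 1:
  u = (11 - (-1)·-2.000) / (5) = 1.800
  v = (6 - (4)·-1.000) / (5) = 2.000
Iteration 2:
  u = (11 - (-1)·2.000) / (5) = 2.600
  v = (6 - (4)·1.800) / (5) = -0.240
Iteration 3:
  u = (11 - (-1)·-0.240) / (5) = 2.152
  v = (6 - (4)·2.600) / (5) = -0.880
Residual b − A·x = (-0.640, 1.792)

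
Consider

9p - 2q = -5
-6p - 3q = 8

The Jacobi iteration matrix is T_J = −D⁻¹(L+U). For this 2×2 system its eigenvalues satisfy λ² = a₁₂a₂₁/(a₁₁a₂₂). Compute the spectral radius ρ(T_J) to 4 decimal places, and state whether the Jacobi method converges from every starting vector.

a₁₂a₂₁/(a₁₁a₂₂) = (-2)·(-6) / ((9)·(-3)) = -0.444444
ρ = √|-0.444444| = √0.444444 = 0.6667
ρ < 1, so Jacobi converges

0.6667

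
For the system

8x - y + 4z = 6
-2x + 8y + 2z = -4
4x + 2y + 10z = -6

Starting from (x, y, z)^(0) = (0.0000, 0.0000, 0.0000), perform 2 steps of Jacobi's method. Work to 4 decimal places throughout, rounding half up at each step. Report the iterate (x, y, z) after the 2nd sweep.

Iteration 1:
  x = (6 - (-1)·0.0000 - (4)·0.0000) / (8) = 0.7500
  y = (-4 - (-2)·0.0000 - (2)·0.0000) / (8) = -0.5000
  z = (-6 - (4)·0.0000 - (2)·0.0000) / (10) = -0.6000
Iteration 2:
  x = (6 - (-1)·-0.5000 - (4)·-0.6000) / (8) = 0.9875
  y = (-4 - (-2)·0.7500 - (2)·-0.6000) / (8) = -0.1625
  z = (-6 - (4)·0.7500 - (2)·-0.5000) / (10) = -0.8000

(0.9875, -0.1625, -0.8000)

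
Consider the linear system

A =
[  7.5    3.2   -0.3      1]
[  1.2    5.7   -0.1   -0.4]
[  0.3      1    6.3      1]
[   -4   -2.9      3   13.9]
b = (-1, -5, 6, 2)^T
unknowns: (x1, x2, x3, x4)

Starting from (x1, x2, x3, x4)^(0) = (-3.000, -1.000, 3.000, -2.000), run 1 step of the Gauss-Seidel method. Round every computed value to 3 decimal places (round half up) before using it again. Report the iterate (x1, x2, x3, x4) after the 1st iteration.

(0.680, -1.108, 1.413, -0.197)

Iteration 1:
  x1 = (-1 - (3.2)·-1.000 - (-0.3)·3.000 - (1)·-2.000) / (7.5) = 0.680
  x2 = (-5 - (1.2)·0.680 - (-0.1)·3.000 - (-0.4)·-2.000) / (5.7) = -1.108
  x3 = (6 - (0.3)·0.680 - (1)·-1.108 - (1)·-2.000) / (6.3) = 1.413
  x4 = (2 - (-4)·0.680 - (-2.9)·-1.108 - (3)·1.413) / (13.9) = -0.197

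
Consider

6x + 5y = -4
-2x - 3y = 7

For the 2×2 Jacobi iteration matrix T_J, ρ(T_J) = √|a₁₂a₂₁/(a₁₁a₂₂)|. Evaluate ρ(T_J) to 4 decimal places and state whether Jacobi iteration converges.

a₁₂a₂₁/(a₁₁a₂₂) = (5)·(-2) / ((6)·(-3)) = 0.555556
ρ = √|0.555556| = √0.555556 = 0.7454
ρ < 1, so Jacobi converges

0.7454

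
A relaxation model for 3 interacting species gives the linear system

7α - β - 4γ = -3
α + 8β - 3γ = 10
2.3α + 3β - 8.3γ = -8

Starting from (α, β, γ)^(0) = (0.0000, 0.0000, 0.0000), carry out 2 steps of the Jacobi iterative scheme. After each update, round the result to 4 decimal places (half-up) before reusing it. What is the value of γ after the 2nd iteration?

1.2969

Iteration 1:
  α = (-3 - (-1)·0.0000 - (-4)·0.0000) / (7) = -0.4286
  β = (10 - (1)·0.0000 - (-3)·0.0000) / (8) = 1.2500
  γ = (-8 - (2.3)·0.0000 - (3)·0.0000) / (-8.3) = 0.9639
Iteration 2:
  α = (-3 - (-1)·1.2500 - (-4)·0.9639) / (7) = 0.3008
  β = (10 - (1)·-0.4286 - (-3)·0.9639) / (8) = 1.6650
  γ = (-8 - (2.3)·-0.4286 - (3)·1.2500) / (-8.3) = 1.2969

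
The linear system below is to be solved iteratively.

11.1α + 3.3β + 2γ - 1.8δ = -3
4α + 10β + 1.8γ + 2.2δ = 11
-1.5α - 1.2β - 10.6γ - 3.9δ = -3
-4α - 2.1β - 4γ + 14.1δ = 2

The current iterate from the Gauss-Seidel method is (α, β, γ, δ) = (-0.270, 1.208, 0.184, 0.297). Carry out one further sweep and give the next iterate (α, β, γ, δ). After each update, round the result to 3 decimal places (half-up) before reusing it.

(-0.614, 1.247, 0.119, 0.187)

One sweep:
  α = (-3 - (3.3)·1.208 - (2)·0.184 - (-1.8)·0.297) / (11.1) = -0.614
  β = (11 - (4)·-0.614 - (1.8)·0.184 - (2.2)·0.297) / (10) = 1.247
  γ = (-3 - (-1.5)·-0.614 - (-1.2)·1.247 - (-3.9)·0.297) / (-10.6) = 0.119
  δ = (2 - (-4)·-0.614 - (-2.1)·1.247 - (-4)·0.119) / (14.1) = 0.187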